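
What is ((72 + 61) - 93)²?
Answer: 1600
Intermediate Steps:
((72 + 61) - 93)² = (133 - 93)² = 40² = 1600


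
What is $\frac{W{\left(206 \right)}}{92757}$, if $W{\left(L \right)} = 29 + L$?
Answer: $\frac{235}{92757} \approx 0.0025335$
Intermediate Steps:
$\frac{W{\left(206 \right)}}{92757} = \frac{29 + 206}{92757} = 235 \cdot \frac{1}{92757} = \frac{235}{92757}$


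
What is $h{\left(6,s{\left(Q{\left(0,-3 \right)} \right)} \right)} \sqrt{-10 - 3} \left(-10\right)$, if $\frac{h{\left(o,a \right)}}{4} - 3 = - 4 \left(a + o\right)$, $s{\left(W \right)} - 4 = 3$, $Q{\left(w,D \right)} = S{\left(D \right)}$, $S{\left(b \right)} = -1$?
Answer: $1960 i \sqrt{13} \approx 7066.9 i$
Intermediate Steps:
$Q{\left(w,D \right)} = -1$
$s{\left(W \right)} = 7$ ($s{\left(W \right)} = 4 + 3 = 7$)
$h{\left(o,a \right)} = 12 - 16 a - 16 o$ ($h{\left(o,a \right)} = 12 + 4 \left(- 4 \left(a + o\right)\right) = 12 + 4 \left(- 4 a - 4 o\right) = 12 - \left(16 a + 16 o\right) = 12 - 16 a - 16 o$)
$h{\left(6,s{\left(Q{\left(0,-3 \right)} \right)} \right)} \sqrt{-10 - 3} \left(-10\right) = \left(12 - 112 - 96\right) \sqrt{-10 - 3} \left(-10\right) = \left(12 - 112 - 96\right) \sqrt{-13} \left(-10\right) = - 196 i \sqrt{13} \left(-10\right) = 1960 i \sqrt{13}$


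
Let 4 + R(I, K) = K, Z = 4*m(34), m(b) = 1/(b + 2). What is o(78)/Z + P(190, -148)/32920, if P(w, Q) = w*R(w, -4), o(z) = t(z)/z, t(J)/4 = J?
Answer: 29590/823 ≈ 35.954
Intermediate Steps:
t(J) = 4*J
m(b) = 1/(2 + b)
Z = ⅑ (Z = 4/(2 + 34) = 4/36 = 4*(1/36) = ⅑ ≈ 0.11111)
R(I, K) = -4 + K
o(z) = 4 (o(z) = (4*z)/z = 4)
P(w, Q) = -8*w (P(w, Q) = w*(-4 - 4) = w*(-8) = -8*w)
o(78)/Z + P(190, -148)/32920 = 4/(⅑) - 8*190/32920 = 4*9 - 1520*1/32920 = 36 - 38/823 = 29590/823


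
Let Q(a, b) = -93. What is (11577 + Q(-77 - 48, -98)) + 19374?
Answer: 30858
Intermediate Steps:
(11577 + Q(-77 - 48, -98)) + 19374 = (11577 - 93) + 19374 = 11484 + 19374 = 30858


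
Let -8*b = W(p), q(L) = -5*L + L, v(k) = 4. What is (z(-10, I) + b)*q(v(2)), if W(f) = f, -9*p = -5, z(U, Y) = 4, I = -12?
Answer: -566/9 ≈ -62.889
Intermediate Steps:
p = 5/9 (p = -⅑*(-5) = 5/9 ≈ 0.55556)
q(L) = -4*L
b = -5/72 (b = -⅛*5/9 = -5/72 ≈ -0.069444)
(z(-10, I) + b)*q(v(2)) = (4 - 5/72)*(-4*4) = (283/72)*(-16) = -566/9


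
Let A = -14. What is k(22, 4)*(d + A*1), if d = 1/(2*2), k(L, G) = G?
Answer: -55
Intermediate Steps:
d = 1/4 ≈ 0.25000
k(22, 4)*(d + A*1) = 4*(1/4 - 14*1) = 4*(1/4 - 14) = 4*(-55/4) = -55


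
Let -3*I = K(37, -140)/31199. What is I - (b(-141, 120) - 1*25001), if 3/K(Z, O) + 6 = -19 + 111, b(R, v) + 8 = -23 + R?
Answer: 67542028721/2683114 ≈ 25173.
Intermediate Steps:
b(R, v) = -31 + R (b(R, v) = -8 + (-23 + R) = -31 + R)
K(Z, O) = 3/86 (K(Z, O) = 3/(-6 + (-19 + 111)) = 3/(-6 + 92) = 3/86)
I = -1/2683114 (I = -1/(86*31199) = -⅓*3/2683114 = -1/2683114 ≈ -3.7270e-7)
I - (b(-141, 120) - 1*25001) = -1/2683114 - ((-31 - 141) - 1*25001) = -1/2683114 - (-172 - 25001) = -1/2683114 - 1*(-25173) = -1/2683114 + 25173 = 67542028721/2683114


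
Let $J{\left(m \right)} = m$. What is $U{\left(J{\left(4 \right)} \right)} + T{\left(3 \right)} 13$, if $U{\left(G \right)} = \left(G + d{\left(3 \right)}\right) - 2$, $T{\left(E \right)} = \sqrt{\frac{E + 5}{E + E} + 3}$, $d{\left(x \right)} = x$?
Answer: $5 + \frac{13 \sqrt{39}}{3} \approx 32.062$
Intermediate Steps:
$T{\left(E \right)} = \sqrt{3 + \frac{5 + E}{2 E}}$ ($T{\left(E \right)} = \sqrt{\frac{5 + E}{2 E} + 3} = \sqrt{3 + \frac{5 + E}{2 E}}$)
$U{\left(G \right)} = 1 + G$ ($U{\left(G \right)} = \left(G + 3\right) - 2 = \left(3 + G\right) - 2 = 1 + G$)
$U{\left(J{\left(4 \right)} \right)} + T{\left(3 \right)} 13 = \left(1 + 4\right) + \frac{\sqrt{14 + \frac{10}{3}}}{2} \cdot 13 = 5 + \frac{\sqrt{14 + 10 \cdot \frac{1}{3}}}{2} \cdot 13 = 5 + \frac{\sqrt{14 + \frac{10}{3}}}{2} \cdot 13 = 5 + \frac{\sqrt{\frac{52}{3}}}{2} \cdot 13 = 5 + \frac{\frac{2}{3} \sqrt{39}}{2} \cdot 13 = 5 + \frac{\sqrt{39}}{3} \cdot 13 = 5 + \frac{13 \sqrt{39}}{3}$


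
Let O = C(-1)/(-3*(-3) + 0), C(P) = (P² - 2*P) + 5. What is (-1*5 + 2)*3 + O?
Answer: -73/9 ≈ -8.1111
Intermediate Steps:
C(P) = 5 + P² - 2*P
O = 8/9 (O = (5 + (-1)² - 2*(-1))/(-3*(-3) + 0) = (5 + 1 + 2)/(9 + 0) = 8/9 ≈ 0.88889)
(-1*5 + 2)*3 + O = (-1*5 + 2)*3 + 8/9 = (-5 + 2)*3 + 8/9 = -3*3 + 8/9 = -9 + 8/9 = -73/9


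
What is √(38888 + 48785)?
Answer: √87673 ≈ 296.10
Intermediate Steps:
√(38888 + 48785) = √87673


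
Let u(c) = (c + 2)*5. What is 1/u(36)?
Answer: 1/190 ≈ 0.0052632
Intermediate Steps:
u(c) = 10 + 5*c (u(c) = (2 + c)*5 = 10 + 5*c)
1/u(36) = 1/(10 + 5*36) = 1/(10 + 180) = 1/190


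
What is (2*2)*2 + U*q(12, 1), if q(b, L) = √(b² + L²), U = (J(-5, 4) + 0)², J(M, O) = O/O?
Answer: 8 + √145 ≈ 20.042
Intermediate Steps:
J(M, O) = 1
U = 1 (U = (1 + 0)² = 1² = 1)
q(b, L) = √(L² + b²)
(2*2)*2 + U*q(12, 1) = (2*2)*2 + 1*√(1² + 12²) = 4*2 + 1*√(1 + 144) = 8 + 1*√145 = 8 + √145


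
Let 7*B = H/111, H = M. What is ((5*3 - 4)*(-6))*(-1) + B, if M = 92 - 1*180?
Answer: 51194/777 ≈ 65.887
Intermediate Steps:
M = -88 (M = 92 - 180 = -88)
H = -88
B = -88/777 (B = (-88/111)/7 = (-88*1/111)/7 = (⅐)*(-88/111) = -88/777 ≈ -0.11326)
((5*3 - 4)*(-6))*(-1) + B = ((5*3 - 4)*(-6))*(-1) - 88/777 = ((15 - 4)*(-6))*(-1) - 88/777 = (11*(-6))*(-1) - 88/777 = -66*(-1) - 88/777 = 66 - 88/777 = 51194/777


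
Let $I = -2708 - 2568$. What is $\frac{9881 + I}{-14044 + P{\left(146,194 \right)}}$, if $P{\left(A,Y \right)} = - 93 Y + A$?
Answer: $- \frac{921}{6388} \approx -0.14418$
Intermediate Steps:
$P{\left(A,Y \right)} = A - 93 Y$
$I = -5276$ ($I = -2708 - 2568 = -5276$)
$\frac{9881 + I}{-14044 + P{\left(146,194 \right)}} = \frac{9881 - 5276}{-14044 + \left(146 - 18042\right)} = \frac{4605}{-14044 + \left(146 - 18042\right)} = \frac{4605}{-14044 - 17896} = \frac{4605}{-31940} = 4605 \left(- \frac{1}{31940}\right) = - \frac{921}{6388}$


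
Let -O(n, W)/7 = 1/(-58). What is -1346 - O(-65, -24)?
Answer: -78075/58 ≈ -1346.1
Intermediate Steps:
O(n, W) = 7/58 (O(n, W) = -7/(-58) = -7*(-1/58) = 7/58)
-1346 - O(-65, -24) = -1346 - 1*7/58 = -1346 - 7/58 = -78075/58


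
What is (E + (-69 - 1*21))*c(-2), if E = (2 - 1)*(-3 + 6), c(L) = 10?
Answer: -870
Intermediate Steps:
E = 3 (E = 1*3 = 3)
(E + (-69 - 1*21))*c(-2) = (3 + (-69 - 1*21))*10 = (3 + (-69 - 21))*10 = (3 - 90)*10 = -87*10 = -870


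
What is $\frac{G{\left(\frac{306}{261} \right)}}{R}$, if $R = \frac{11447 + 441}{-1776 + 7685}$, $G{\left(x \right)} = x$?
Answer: $\frac{100453}{172376} \approx 0.58276$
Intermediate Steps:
$R = \frac{11888}{5909} \approx 2.0118$
$\frac{G{\left(\frac{306}{261} \right)}}{R} = \frac{306 \cdot \frac{1}{261}}{\frac{11888}{5909}} = 306 \cdot \frac{1}{261} \cdot \frac{5909}{11888} = \frac{34}{29} \cdot \frac{5909}{11888} = \frac{100453}{172376}$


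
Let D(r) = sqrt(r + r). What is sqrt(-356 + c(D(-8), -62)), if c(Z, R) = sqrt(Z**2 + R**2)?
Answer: sqrt(-356 + 2*sqrt(957)) ≈ 17.15*I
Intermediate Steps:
D(r) = sqrt(2)*sqrt(r) (D(r) = sqrt(2*r) = sqrt(2)*sqrt(r))
c(Z, R) = sqrt(R**2 + Z**2)
sqrt(-356 + c(D(-8), -62)) = sqrt(-356 + sqrt((-62)**2 + (sqrt(2)*sqrt(-8))**2)) = sqrt(-356 + sqrt(3844 + (sqrt(2)*(2*I*sqrt(2)))**2)) = sqrt(-356 + sqrt(3844 + (4*I)**2)) = sqrt(-356 + sqrt(3844 - 16)) = sqrt(-356 + sqrt(3828)) = sqrt(-356 + 2*sqrt(957))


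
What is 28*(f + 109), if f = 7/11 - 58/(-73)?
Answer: 2482928/803 ≈ 3092.1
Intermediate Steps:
f = 1149/803 (f = 7*(1/11) - 58*(-1/73) = 7/11 + 58/73 = 1149/803 ≈ 1.4309)
28*(f + 109) = 28*(1149/803 + 109) = 28*(88676/803) = 2482928/803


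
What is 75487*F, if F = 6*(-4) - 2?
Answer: -1962662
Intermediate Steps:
F = -26 (F = -24 - 2 = -26)
75487*F = 75487*(-26) = -1962662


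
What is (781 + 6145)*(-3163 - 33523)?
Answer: -254087236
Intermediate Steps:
(781 + 6145)*(-3163 - 33523) = 6926*(-36686) = -254087236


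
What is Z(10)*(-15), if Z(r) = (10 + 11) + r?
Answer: -465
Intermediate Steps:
Z(r) = 21 + r
Z(10)*(-15) = (21 + 10)*(-15) = 31*(-15) = -465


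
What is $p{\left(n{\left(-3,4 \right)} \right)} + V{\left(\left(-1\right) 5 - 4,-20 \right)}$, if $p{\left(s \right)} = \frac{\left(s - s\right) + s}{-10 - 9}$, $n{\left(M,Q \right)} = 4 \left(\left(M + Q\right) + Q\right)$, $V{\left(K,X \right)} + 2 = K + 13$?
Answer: $\frac{18}{19} \approx 0.94737$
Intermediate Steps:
$V{\left(K,X \right)} = 11 + K$ ($V{\left(K,X \right)} = -2 + \left(K + 13\right) = -2 + \left(13 + K\right) = 11 + K$)
$n{\left(M,Q \right)} = 4 M + 8 Q$ ($n{\left(M,Q \right)} = 4 \left(M + 2 Q\right) = 4 M + 8 Q$)
$p{\left(s \right)} = - \frac{s}{19}$ ($p{\left(s \right)} = \frac{0 + s}{-19} = s \left(- \frac{1}{19}\right) = - \frac{s}{19}$)
$p{\left(n{\left(-3,4 \right)} \right)} + V{\left(\left(-1\right) 5 - 4,-20 \right)} = - \frac{4 \left(-3\right) + 8 \cdot 4}{19} + \left(11 - 9\right) = - \frac{-12 + 32}{19} + \left(11 - 9\right) = \left(- \frac{1}{19}\right) 20 + \left(11 - 9\right) = - \frac{20}{19} + 2 = \frac{18}{19}$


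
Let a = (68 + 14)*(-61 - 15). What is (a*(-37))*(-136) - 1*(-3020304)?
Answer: -28339120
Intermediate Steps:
a = -6232 (a = 82*(-76) = -6232)
(a*(-37))*(-136) - 1*(-3020304) = -6232*(-37)*(-136) - 1*(-3020304) = 230584*(-136) + 3020304 = -31359424 + 3020304 = -28339120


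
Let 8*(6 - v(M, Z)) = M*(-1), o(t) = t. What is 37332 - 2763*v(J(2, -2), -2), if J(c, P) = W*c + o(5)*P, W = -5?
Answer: 55323/2 ≈ 27662.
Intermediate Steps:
J(c, P) = -5*c + 5*P
v(M, Z) = 6 + M/8 (v(M, Z) = 6 - M*(-1)/8 = 6 - (-1)*M/8 = 6 + M/8)
37332 - 2763*v(J(2, -2), -2) = 37332 - 2763*(6 + (-5*2 + 5*(-2))/8) = 37332 - 2763*(6 + (-10 - 10)/8) = 37332 - 2763*(6 + (⅛)*(-20)) = 37332 - 2763*(6 - 5/2) = 37332 - 2763*7/2 = 37332 - 19341/2 = 55323/2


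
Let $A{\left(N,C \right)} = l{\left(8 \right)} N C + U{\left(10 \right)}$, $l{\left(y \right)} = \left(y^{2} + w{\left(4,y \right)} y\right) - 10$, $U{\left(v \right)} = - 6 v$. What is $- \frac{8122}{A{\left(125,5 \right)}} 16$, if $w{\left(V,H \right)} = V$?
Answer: $- \frac{64976}{26845} \approx -2.4204$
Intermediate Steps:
$l{\left(y \right)} = -10 + y^{2} + 4 y$ ($l{\left(y \right)} = \left(y^{2} + 4 y\right) - 10 = -10 + y^{2} + 4 y$)
$A{\left(N,C \right)} = -60 + 86 C N$ ($A{\left(N,C \right)} = \left(-10 + 8^{2} + 4 \cdot 8\right) N C - 60 = \left(-10 + 64 + 32\right) N C - 60 = 86 N C - 60 = 86 C N - 60 = -60 + 86 C N$)
$- \frac{8122}{A{\left(125,5 \right)}} 16 = - \frac{8122}{-60 + 86 \cdot 5 \cdot 125} \cdot 16 = - \frac{8122}{-60 + 53750} \cdot 16 = - \frac{8122}{53690} \cdot 16 = \left(-8122\right) \frac{1}{53690} \cdot 16 = \left(- \frac{4061}{26845}\right) 16 = - \frac{64976}{26845}$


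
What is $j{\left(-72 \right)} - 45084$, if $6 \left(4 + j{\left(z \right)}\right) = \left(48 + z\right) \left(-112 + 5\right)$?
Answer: $-44660$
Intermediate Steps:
$j{\left(z \right)} = -860 - \frac{107 z}{6}$ ($j{\left(z \right)} = -4 + \frac{\left(48 + z\right) \left(-112 + 5\right)}{6} = -4 + \frac{\left(48 + z\right) \left(-107\right)}{6} = -4 + \frac{-5136 - 107 z}{6} = -4 - \left(856 + \frac{107 z}{6}\right) = -860 - \frac{107 z}{6}$)
$j{\left(-72 \right)} - 45084 = \left(-860 - -1284\right) - 45084 = \left(-860 + 1284\right) - 45084 = 424 - 45084 = -44660$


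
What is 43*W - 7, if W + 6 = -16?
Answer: -953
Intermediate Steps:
W = -22 (W = -6 - 16 = -22)
43*W - 7 = 43*(-22) - 7 = -946 - 7 = -953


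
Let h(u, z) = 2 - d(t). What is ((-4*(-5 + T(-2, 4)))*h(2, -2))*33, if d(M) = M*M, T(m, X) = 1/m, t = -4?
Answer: -10164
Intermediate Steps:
d(M) = M²
h(u, z) = -14 (h(u, z) = 2 - 1*(-4)² = 2 - 1*16 = 2 - 16 = -14)
((-4*(-5 + T(-2, 4)))*h(2, -2))*33 = (-4*(-5 + 1/(-2))*(-14))*33 = (-4*(-5 - ½)*(-14))*33 = (-4*(-11/2)*(-14))*33 = (22*(-14))*33 = -308*33 = -10164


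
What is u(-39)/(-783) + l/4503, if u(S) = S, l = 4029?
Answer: 4684/4959 ≈ 0.94455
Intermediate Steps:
u(-39)/(-783) + l/4503 = -39/(-783) + 4029/4503 = -39*(-1/783) + 4029*(1/4503) = 13/261 + 17/19 = 4684/4959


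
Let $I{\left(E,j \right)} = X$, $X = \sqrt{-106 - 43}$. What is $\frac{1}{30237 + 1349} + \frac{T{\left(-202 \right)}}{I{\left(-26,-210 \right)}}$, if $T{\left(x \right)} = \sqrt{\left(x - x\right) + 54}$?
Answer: $\frac{1}{31586} - \frac{3 i \sqrt{894}}{149} \approx 3.166 \cdot 10^{-5} - 0.60201 i$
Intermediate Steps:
$T{\left(x \right)} = 3 \sqrt{6}$ ($T{\left(x \right)} = \sqrt{0 + 54} = \sqrt{54} = 3 \sqrt{6}$)
$X = i \sqrt{149}$ ($X = \sqrt{-149} = i \sqrt{149} \approx 12.207 i$)
$I{\left(E,j \right)} = i \sqrt{149}$
$\frac{1}{30237 + 1349} + \frac{T{\left(-202 \right)}}{I{\left(-26,-210 \right)}} = \frac{1}{30237 + 1349} + \frac{3 \sqrt{6}}{i \sqrt{149}} = \frac{1}{31586} + 3 \sqrt{6} \left(- \frac{i \sqrt{149}}{149}\right) = \frac{1}{31586} - \frac{3 i \sqrt{894}}{149}$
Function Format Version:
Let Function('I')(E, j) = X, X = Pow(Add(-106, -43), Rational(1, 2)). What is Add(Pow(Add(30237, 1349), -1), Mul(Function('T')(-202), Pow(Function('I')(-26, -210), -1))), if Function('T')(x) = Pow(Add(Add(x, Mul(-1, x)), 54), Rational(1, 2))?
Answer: Add(Rational(1, 31586), Mul(Rational(-3, 149), I, Pow(894, Rational(1, 2)))) ≈ Add(3.1660e-5, Mul(-0.60201, I))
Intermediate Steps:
Function('T')(x) = Mul(3, Pow(6, Rational(1, 2))) (Function('T')(x) = Pow(Add(0, 54), Rational(1, 2)) = Pow(54, Rational(1, 2)) = Mul(3, Pow(6, Rational(1, 2))))
X = Mul(I, Pow(149, Rational(1, 2))) (X = Pow(-149, Rational(1, 2)) = Mul(I, Pow(149, Rational(1, 2))) ≈ Mul(12.207, I))
Function('I')(E, j) = Mul(I, Pow(149, Rational(1, 2)))
Add(Pow(Add(30237, 1349), -1), Mul(Function('T')(-202), Pow(Function('I')(-26, -210), -1))) = Add(Pow(Add(30237, 1349), -1), Mul(Mul(3, Pow(6, Rational(1, 2))), Pow(Mul(I, Pow(149, Rational(1, 2))), -1))) = Add(Pow(31586, -1), Mul(Mul(3, Pow(6, Rational(1, 2))), Mul(Rational(-1, 149), I, Pow(149, Rational(1, 2))))) = Add(Rational(1, 31586), Mul(Rational(-3, 149), I, Pow(894, Rational(1, 2))))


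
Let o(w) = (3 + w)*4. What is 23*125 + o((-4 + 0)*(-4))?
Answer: 2951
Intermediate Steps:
o(w) = 12 + 4*w
23*125 + o((-4 + 0)*(-4)) = 23*125 + (12 + 4*((-4 + 0)*(-4))) = 2875 + (12 + 4*(-4*(-4))) = 2875 + (12 + 4*16) = 2875 + (12 + 64) = 2875 + 76 = 2951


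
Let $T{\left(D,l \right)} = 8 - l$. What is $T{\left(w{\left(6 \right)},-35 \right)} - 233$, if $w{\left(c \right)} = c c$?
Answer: $-190$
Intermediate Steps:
$w{\left(c \right)} = c^{2}$
$T{\left(w{\left(6 \right)},-35 \right)} - 233 = \left(8 - -35\right) - 233 = \left(8 + 35\right) - 233 = 43 - 233 = -190$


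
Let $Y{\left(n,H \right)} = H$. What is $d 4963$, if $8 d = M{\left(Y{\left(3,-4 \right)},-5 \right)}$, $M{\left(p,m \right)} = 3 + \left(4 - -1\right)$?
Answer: $4963$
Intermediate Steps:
$M{\left(p,m \right)} = 8$ ($M{\left(p,m \right)} = 3 + \left(4 + 1\right) = 3 + 5 = 8$)
$d = 1$ ($d = \frac{1}{8} \cdot 8 = 1$)
$d 4963 = 1 \cdot 4963 = 4963$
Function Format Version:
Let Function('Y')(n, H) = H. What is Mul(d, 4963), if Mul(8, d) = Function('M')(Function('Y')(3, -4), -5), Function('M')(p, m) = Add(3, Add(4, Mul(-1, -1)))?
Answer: 4963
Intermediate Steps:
Function('M')(p, m) = 8 (Function('M')(p, m) = Add(3, Add(4, 1)) = Add(3, 5) = 8)
d = 1 (d = Mul(Rational(1, 8), 8) = 1)
Mul(d, 4963) = Mul(1, 4963) = 4963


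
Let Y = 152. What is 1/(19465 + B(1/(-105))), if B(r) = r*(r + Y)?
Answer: 11025/214585666 ≈ 5.1378e-5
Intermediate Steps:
B(r) = r*(152 + r) (B(r) = r*(r + 152) = r*(152 + r))
1/(19465 + B(1/(-105))) = 1/(19465 + (152 + 1/(-105))/(-105)) = 1/(19465 - (152 - 1/105)/105) = 1/(19465 - 1/105*15959/105) = 1/(19465 - 15959/11025) = 1/(214585666/11025) = 11025/214585666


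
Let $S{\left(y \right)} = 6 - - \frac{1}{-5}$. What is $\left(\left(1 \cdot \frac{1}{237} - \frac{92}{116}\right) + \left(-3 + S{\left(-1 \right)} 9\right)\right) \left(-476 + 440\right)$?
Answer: $- \frac{19963776}{11455} \approx -1742.8$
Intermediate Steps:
$S{\left(y \right)} = \frac{29}{5}$ ($S{\left(y \right)} = 6 - \left(-1\right) \left(- \frac{1}{5}\right) = 6 - \frac{1}{5} = \frac{29}{5}$)
$\left(\left(1 \cdot \frac{1}{237} - \frac{92}{116}\right) + \left(-3 + S{\left(-1 \right)} 9\right)\right) \left(-476 + 440\right) = \left(\left(1 \cdot \frac{1}{237} - \frac{92}{116}\right) + \left(-3 + \frac{29}{5} \cdot 9\right)\right) \left(-476 + 440\right) = \left(\left(1 \cdot \frac{1}{237} - \frac{23}{29}\right) + \left(-3 + \frac{261}{5}\right)\right) \left(-36\right) = \left(\left(\frac{1}{237} - \frac{23}{29}\right) + \frac{246}{5}\right) \left(-36\right) = \left(- \frac{5422}{6873} + \frac{246}{5}\right) \left(-36\right) = \frac{1663648}{34365} \left(-36\right) = - \frac{19963776}{11455}$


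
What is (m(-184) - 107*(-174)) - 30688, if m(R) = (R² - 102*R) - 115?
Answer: 40439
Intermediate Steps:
m(R) = -115 + R² - 102*R
(m(-184) - 107*(-174)) - 30688 = ((-115 + (-184)² - 102*(-184)) - 107*(-174)) - 30688 = ((-115 + 33856 + 18768) + 18618) - 30688 = (52509 + 18618) - 30688 = 71127 - 30688 = 40439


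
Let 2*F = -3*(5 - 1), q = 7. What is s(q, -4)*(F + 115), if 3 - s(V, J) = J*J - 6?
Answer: -763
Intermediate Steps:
s(V, J) = 9 - J² (s(V, J) = 3 - (J*J - 6) = 3 - (J² - 6) = 3 - (-6 + J²) = 3 + (6 - J²) = 9 - J²)
F = -6 (F = (-3*(5 - 1))/2 = (-3*4)/2 = (½)*(-12) = -6)
s(q, -4)*(F + 115) = (9 - 1*(-4)²)*(-6 + 115) = (9 - 1*16)*109 = (9 - 16)*109 = -7*109 = -763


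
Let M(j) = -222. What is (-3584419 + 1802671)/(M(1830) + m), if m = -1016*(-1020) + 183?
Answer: -593916/345427 ≈ -1.7194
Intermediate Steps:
m = 1036503 (m = 1036320 + 183 = 1036503)
(-3584419 + 1802671)/(M(1830) + m) = (-3584419 + 1802671)/(-222 + 1036503) = -1781748/1036281 = -1781748*1/1036281 = -593916/345427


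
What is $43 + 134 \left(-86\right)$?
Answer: $-11481$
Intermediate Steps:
$43 + 134 \left(-86\right) = 43 - 11524 = -11481$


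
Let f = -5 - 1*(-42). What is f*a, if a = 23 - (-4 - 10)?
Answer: 1369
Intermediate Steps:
a = 37 (a = 23 - 1*(-14) = 23 + 14 = 37)
f = 37 (f = -5 + 42 = 37)
f*a = 37*37 = 1369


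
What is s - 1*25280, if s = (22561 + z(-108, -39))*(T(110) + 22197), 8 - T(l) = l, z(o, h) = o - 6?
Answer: 495941185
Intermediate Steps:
z(o, h) = -6 + o
T(l) = 8 - l
s = 495966465 (s = (22561 + (-6 - 108))*((8 - 1*110) + 22197) = (22561 - 114)*((8 - 110) + 22197) = 22447*(-102 + 22197) = 22447*22095 = 495966465)
s - 1*25280 = 495966465 - 1*25280 = 495966465 - 25280 = 495941185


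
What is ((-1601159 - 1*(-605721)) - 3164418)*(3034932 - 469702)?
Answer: -10670987406880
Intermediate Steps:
((-1601159 - 1*(-605721)) - 3164418)*(3034932 - 469702) = ((-1601159 + 605721) - 3164418)*2565230 = (-995438 - 3164418)*2565230 = -4159856*2565230 = -10670987406880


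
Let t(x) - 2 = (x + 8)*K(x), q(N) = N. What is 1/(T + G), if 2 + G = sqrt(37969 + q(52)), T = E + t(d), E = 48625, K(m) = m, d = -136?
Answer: 66033/4360319068 - sqrt(38021)/4360319068 ≈ 1.5099e-5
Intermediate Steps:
t(x) = 2 + x*(8 + x) (t(x) = 2 + (x + 8)*x = 2 + (8 + x)*x = 2 + x*(8 + x))
T = 66035 (T = 48625 + (2 + (-136)**2 + 8*(-136)) = 48625 + (2 + 18496 - 1088) = 48625 + 17410 = 66035)
G = -2 + sqrt(38021) (G = -2 + sqrt(37969 + 52) = -2 + sqrt(38021) ≈ 192.99)
1/(T + G) = 1/(66035 + (-2 + sqrt(38021))) = 1/(66033 + sqrt(38021))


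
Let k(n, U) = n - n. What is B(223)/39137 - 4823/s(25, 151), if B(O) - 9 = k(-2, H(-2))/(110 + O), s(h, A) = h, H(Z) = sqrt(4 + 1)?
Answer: -188757526/978425 ≈ -192.92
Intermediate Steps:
H(Z) = sqrt(5)
k(n, U) = 0
B(O) = 9 (B(O) = 9 + 0/(110 + O) = 9 + 0 = 9)
B(223)/39137 - 4823/s(25, 151) = 9/39137 - 4823/25 = -188757526/978425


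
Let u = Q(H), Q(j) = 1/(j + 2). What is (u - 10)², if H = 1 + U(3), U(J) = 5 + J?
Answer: 11881/121 ≈ 98.190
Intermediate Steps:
H = 9 (H = 1 + (5 + 3) = 1 + 8 = 9)
Q(j) = 1/(2 + j)
u = 1/11 (u = 1/(2 + 9) = 1/11 ≈ 0.090909)
(u - 10)² = (1/11 - 10)² = (-109/11)² = 11881/121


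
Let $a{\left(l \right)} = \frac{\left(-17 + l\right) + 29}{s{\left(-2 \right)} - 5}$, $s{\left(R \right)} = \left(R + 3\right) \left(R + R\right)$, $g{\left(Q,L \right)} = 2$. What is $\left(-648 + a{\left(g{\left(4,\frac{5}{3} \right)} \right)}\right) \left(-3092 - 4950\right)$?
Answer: $\frac{47013532}{9} \approx 5.2237 \cdot 10^{6}$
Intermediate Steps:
$s{\left(R \right)} = 2 R \left(3 + R\right)$ ($s{\left(R \right)} = \left(3 + R\right) 2 R = 2 R \left(3 + R\right)$)
$a{\left(l \right)} = - \frac{4}{3} - \frac{l}{9}$ ($a{\left(l \right)} = \frac{\left(-17 + l\right) + 29}{2 \left(-2\right) \left(3 - 2\right) - 5} = \frac{12 + l}{2 \left(-2\right) 1 - 5} = \frac{12 + l}{-4 - 5} = \frac{12 + l}{-9} = \left(12 + l\right) \left(- \frac{1}{9}\right) = - \frac{4}{3} - \frac{l}{9}$)
$\left(-648 + a{\left(g{\left(4,\frac{5}{3} \right)} \right)}\right) \left(-3092 - 4950\right) = \left(-648 - \frac{14}{9}\right) \left(-3092 - 4950\right) = \left(-648 - \frac{14}{9}\right) \left(-8042\right) = \left(- \frac{5846}{9}\right) \left(-8042\right) = \frac{47013532}{9}$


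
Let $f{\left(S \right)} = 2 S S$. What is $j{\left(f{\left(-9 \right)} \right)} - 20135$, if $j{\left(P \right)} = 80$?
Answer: $-20055$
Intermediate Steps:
$f{\left(S \right)} = 2 S^{2}$
$j{\left(f{\left(-9 \right)} \right)} - 20135 = 80 - 20135 = -20055$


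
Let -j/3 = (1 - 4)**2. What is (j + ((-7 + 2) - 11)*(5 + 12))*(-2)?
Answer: 598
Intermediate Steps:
j = -27 (j = -3*(1 - 4)**2 = -3*(-3)**2 = -3*9 = -27)
(j + ((-7 + 2) - 11)*(5 + 12))*(-2) = (-27 + ((-7 + 2) - 11)*(5 + 12))*(-2) = (-27 + (-5 - 11)*17)*(-2) = (-27 - 16*17)*(-2) = (-27 - 272)*(-2) = -299*(-2) = 598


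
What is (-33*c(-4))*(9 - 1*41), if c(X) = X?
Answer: -4224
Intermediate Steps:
(-33*c(-4))*(9 - 1*41) = (-33*(-4))*(9 - 1*41) = 132*(9 - 41) = 132*(-32) = -4224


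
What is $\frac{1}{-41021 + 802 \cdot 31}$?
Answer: $- \frac{1}{16159} \approx -6.1885 \cdot 10^{-5}$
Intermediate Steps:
$\frac{1}{-41021 + 802 \cdot 31} = \frac{1}{-41021 + 24862} = \frac{1}{-16159} = - \frac{1}{16159}$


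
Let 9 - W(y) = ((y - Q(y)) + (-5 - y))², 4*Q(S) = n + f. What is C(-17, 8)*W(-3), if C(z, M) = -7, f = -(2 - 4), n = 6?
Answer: 280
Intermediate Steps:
f = 2 (f = -1*(-2) = 2)
Q(S) = 2 (Q(S) = (6 + 2)/4 = (¼)*8 = 2)
W(y) = -40 (W(y) = 9 - ((y - 1*2) + (-5 - y))² = 9 - ((y - 2) + (-5 - y))² = 9 - ((-2 + y) + (-5 - y))² = 9 - 1*(-7)² = 9 - 1*49 = 9 - 49 = -40)
C(-17, 8)*W(-3) = -7*(-40) = 280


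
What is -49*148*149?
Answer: -1080548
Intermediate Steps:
-49*148*149 = -7252*149 = -1080548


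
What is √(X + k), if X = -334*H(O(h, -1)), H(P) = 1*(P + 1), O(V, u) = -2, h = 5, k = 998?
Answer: 6*√37 ≈ 36.497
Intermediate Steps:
H(P) = 1 + P (H(P) = 1*(1 + P) = 1 + P)
X = 334 (X = -334*(1 - 2) = -334*(-1) = 334)
√(X + k) = √(334 + 998) = √1332 = 6*√37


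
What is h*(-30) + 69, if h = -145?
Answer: 4419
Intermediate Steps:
h*(-30) + 69 = -145*(-30) + 69 = 4350 + 69 = 4419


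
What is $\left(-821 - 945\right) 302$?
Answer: $-533332$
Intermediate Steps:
$\left(-821 - 945\right) 302 = \left(-1766\right) 302 = -533332$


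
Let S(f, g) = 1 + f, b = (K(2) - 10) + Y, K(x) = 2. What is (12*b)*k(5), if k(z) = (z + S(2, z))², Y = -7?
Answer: -11520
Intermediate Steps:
b = -15 (b = (2 - 10) - 7 = -8 - 7 = -15)
k(z) = (3 + z)² (k(z) = (z + (1 + 2))² = (z + 3)² = (3 + z)²)
(12*b)*k(5) = (12*(-15))*(3 + 5)² = -180*8² = -180*64 = -11520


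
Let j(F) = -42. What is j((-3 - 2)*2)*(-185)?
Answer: 7770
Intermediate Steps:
j((-3 - 2)*2)*(-185) = -42*(-185) = 7770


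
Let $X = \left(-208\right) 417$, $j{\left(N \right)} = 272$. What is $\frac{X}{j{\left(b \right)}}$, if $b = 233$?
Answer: $- \frac{5421}{17} \approx -318.88$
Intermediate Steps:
$X = -86736$
$\frac{X}{j{\left(b \right)}} = - \frac{86736}{272} = \left(-86736\right) \frac{1}{272} = - \frac{5421}{17}$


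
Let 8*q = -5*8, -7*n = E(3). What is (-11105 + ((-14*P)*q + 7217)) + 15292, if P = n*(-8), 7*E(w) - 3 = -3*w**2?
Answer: 77908/7 ≈ 11130.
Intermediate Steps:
E(w) = 3/7 - 3*w**2/7 (E(w) = 3/7 + (-3*w**2)/7 = 3/7 - 3*w**2/7)
n = 24/49 (n = -(3/7 - 3/7*3**2)/7 = -(3/7 - 3/7*9)/7 = -(3/7 - 27/7)/7 = -1/7*(-24/7) = 24/49 ≈ 0.48980)
P = -192/49 (P = (24/49)*(-8) = -192/49 ≈ -3.9184)
q = -5 (q = (-5*8)/8 = (1/8)*(-40) = -5)
(-11105 + ((-14*P)*q + 7217)) + 15292 = (-11105 + (-14*(-192/49)*(-5) + 7217)) + 15292 = (-11105 + ((384/7)*(-5) + 7217)) + 15292 = (-11105 + (-1920/7 + 7217)) + 15292 = (-11105 + 48599/7) + 15292 = -29136/7 + 15292 = 77908/7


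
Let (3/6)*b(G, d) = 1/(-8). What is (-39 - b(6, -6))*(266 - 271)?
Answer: 775/4 ≈ 193.75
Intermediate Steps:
b(G, d) = -1/4 (b(G, d) = 2/(-8) = 2*(-1/8) = -1/4)
(-39 - b(6, -6))*(266 - 271) = (-39 - 1*(-1/4))*(266 - 271) = (-39 + 1/4)*(-5) = -155/4*(-5) = 775/4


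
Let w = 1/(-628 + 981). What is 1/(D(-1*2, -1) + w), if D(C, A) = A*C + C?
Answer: 353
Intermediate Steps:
w = 1/353 ≈ 0.0028329
D(C, A) = C + A*C
1/(D(-1*2, -1) + w) = 1/((-1*2)*(1 - 1) + 1/353) = 1/(-2*0 + 1/353) = 1/(0 + 1/353) = 1/(1/353) = 353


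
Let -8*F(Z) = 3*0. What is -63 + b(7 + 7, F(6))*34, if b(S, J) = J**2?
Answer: -63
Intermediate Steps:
F(Z) = 0 (F(Z) = -3*0/8 = -1/8*0 = 0)
-63 + b(7 + 7, F(6))*34 = -63 + 0**2*34 = -63 + 0*34 = -63 + 0 = -63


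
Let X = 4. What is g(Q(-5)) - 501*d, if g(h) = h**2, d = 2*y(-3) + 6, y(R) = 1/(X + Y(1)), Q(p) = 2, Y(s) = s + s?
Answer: -3169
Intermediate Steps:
Y(s) = 2*s
y(R) = 1/6 (y(R) = 1/(4 + 2*1) = 1/(4 + 2) = 1/6)
d = 19/3 (d = 2*(1/6) + 6 = 1/3 + 6 = 19/3 ≈ 6.3333)
g(Q(-5)) - 501*d = 2**2 - 501*19/3 = 4 - 3173 = -3169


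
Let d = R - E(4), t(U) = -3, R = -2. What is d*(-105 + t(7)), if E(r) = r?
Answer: 648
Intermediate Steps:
d = -6 (d = -2 - 1*4 = -2 - 4 = -6)
d*(-105 + t(7)) = -6*(-105 - 3) = -6*(-108) = 648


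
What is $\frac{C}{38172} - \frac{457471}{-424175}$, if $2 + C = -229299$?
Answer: $- \frac{79801168663}{16191608100} \approx -4.9286$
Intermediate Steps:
$C = -229301$ ($C = -2 - 229299 = -229301$)
$\frac{C}{38172} - \frac{457471}{-424175} = - \frac{229301}{38172} - \frac{457471}{-424175} = \left(-229301\right) \frac{1}{38172} - - \frac{457471}{424175} = - \frac{229301}{38172} + \frac{457471}{424175} = - \frac{79801168663}{16191608100}$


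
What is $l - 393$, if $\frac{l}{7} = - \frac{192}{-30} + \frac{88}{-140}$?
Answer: $- \frac{1763}{5} \approx -352.6$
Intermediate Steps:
$l = \frac{202}{5}$ ($l = 7 \left(- \frac{192}{-30} + \frac{88}{-140}\right) = 7 \left(\left(-192\right) \left(- \frac{1}{30}\right) + 88 \left(- \frac{1}{140}\right)\right) = 7 \left(\frac{32}{5} - \frac{22}{35}\right) = 7 \cdot \frac{202}{35} = \frac{202}{5} \approx 40.4$)
$l - 393 = \frac{202}{5} - 393 = - \frac{1763}{5}$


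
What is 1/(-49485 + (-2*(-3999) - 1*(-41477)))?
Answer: -1/10 ≈ -0.10000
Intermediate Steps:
1/(-49485 + (-2*(-3999) - 1*(-41477))) = 1/(-49485 + (7998 + 41477)) = 1/(-49485 + 49475) = 1/(-10) = -1/10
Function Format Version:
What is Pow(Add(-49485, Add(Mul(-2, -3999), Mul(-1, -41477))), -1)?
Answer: Rational(-1, 10) ≈ -0.10000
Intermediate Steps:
Pow(Add(-49485, Add(Mul(-2, -3999), Mul(-1, -41477))), -1) = Pow(Add(-49485, Add(7998, 41477)), -1) = Pow(Add(-49485, 49475), -1) = Pow(-10, -1) = Rational(-1, 10)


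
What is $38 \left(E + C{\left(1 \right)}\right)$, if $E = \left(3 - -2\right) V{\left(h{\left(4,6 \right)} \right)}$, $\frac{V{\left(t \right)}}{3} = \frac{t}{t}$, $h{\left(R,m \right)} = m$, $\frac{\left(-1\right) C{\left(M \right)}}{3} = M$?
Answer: $456$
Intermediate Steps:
$C{\left(M \right)} = - 3 M$
$V{\left(t \right)} = 3$ ($V{\left(t \right)} = 3 \frac{t}{t} = 3 \cdot 1 = 3$)
$E = 15$ ($E = \left(3 - -2\right) 3 = \left(3 + 2\right) 3 = 5 \cdot 3 = 15$)
$38 \left(E + C{\left(1 \right)}\right) = 38 \left(15 - 3\right) = 38 \cdot 12 = 456$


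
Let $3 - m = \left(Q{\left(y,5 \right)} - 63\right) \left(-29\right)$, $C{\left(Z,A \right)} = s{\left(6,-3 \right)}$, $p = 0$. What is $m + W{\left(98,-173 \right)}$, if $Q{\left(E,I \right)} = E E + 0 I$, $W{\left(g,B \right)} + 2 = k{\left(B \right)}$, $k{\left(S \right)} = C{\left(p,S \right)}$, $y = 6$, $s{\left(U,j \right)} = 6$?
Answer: $-776$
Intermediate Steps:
$C{\left(Z,A \right)} = 6$
$k{\left(S \right)} = 6$
$W{\left(g,B \right)} = 4$ ($W{\left(g,B \right)} = -2 + 6 = 4$)
$Q{\left(E,I \right)} = E^{2}$ ($Q{\left(E,I \right)} = E^{2} + 0 = E^{2}$)
$m = -780$ ($m = 3 - \left(6^{2} - 63\right) \left(-29\right) = 3 - \left(36 - 63\right) \left(-29\right) = 3 - \left(-27\right) \left(-29\right) = 3 - 783 = -780$)
$m + W{\left(98,-173 \right)} = -780 + 4 = -776$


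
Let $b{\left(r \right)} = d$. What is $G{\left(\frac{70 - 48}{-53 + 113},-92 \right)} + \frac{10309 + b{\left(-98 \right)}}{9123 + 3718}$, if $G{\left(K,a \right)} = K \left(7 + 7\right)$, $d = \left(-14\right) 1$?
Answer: $\frac{1143182}{192615} \approx 5.9351$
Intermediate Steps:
$d = -14$
$G{\left(K,a \right)} = 14 K$ ($G{\left(K,a \right)} = K 14 = 14 K$)
$b{\left(r \right)} = -14$
$G{\left(\frac{70 - 48}{-53 + 113},-92 \right)} + \frac{10309 + b{\left(-98 \right)}}{9123 + 3718} = 14 \frac{70 - 48}{-53 + 113} + \frac{10309 - 14}{9123 + 3718} = 14 \cdot \frac{22}{60} + \frac{10295}{12841} = 14 \cdot 22 \cdot \frac{1}{60} + 10295 \cdot \frac{1}{12841} = 14 \cdot \frac{11}{30} + \frac{10295}{12841} = \frac{77}{15} + \frac{10295}{12841} = \frac{1143182}{192615}$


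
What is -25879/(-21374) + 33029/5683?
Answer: 853032203/121468442 ≈ 7.0227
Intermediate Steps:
-25879/(-21374) + 33029/5683 = -25879*(-1/21374) + 33029*(1/5683) = 25879/21374 + 33029/5683 = 853032203/121468442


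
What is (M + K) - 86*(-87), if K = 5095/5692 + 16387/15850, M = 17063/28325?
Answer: 382523998436373/51108610300 ≈ 7484.5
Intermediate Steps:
M = 17063/28325 (M = 17063*(1/28325) = 17063/28325 ≈ 0.60240)
K = 87015277/45109100 (K = 5095*(1/5692) + 16387*(1/15850) = 5095/5692 + 16387/15850 = 87015277/45109100 ≈ 1.9290)
(M + K) - 86*(-87) = (17063/28325 + 87015277/45109100) - 86*(-87) = 129376171773/51108610300 + 7482 = 382523998436373/51108610300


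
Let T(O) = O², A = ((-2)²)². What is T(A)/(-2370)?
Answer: -128/1185 ≈ -0.10802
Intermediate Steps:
A = 16 (A = 4² = 16)
T(A)/(-2370) = 16²/(-2370) = 256*(-1/2370) = -128/1185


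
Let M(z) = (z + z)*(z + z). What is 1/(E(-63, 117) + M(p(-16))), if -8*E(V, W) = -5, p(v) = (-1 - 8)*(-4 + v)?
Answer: 8/1036805 ≈ 7.7160e-6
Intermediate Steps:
p(v) = 36 - 9*v (p(v) = -9*(-4 + v) = 36 - 9*v)
E(V, W) = 5/8 (E(V, W) = -⅛*(-5) = 5/8)
M(z) = 4*z² (M(z) = (2*z)*(2*z) = 4*z²)
1/(E(-63, 117) + M(p(-16))) = 1/(5/8 + 4*(36 - 9*(-16))²) = 1/(5/8 + 4*(36 + 144)²) = 1/(5/8 + 4*180²) = 1/(5/8 + 4*32400) = 1/(5/8 + 129600) = 1/(1036805/8) = 8/1036805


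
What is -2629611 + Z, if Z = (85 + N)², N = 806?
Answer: -1835730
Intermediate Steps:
Z = 793881 (Z = (85 + 806)² = 891² = 793881)
-2629611 + Z = -2629611 + 793881 = -1835730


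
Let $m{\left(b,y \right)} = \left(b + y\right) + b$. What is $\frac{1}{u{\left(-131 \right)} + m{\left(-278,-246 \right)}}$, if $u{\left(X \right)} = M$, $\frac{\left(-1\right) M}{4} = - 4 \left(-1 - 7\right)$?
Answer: $- \frac{1}{930} \approx -0.0010753$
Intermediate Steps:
$M = -128$ ($M = - 4 \left(- 4 \left(-1 - 7\right)\right) = - 4 \left(\left(-4\right) \left(-8\right)\right) = \left(-4\right) 32 = -128$)
$m{\left(b,y \right)} = y + 2 b$
$u{\left(X \right)} = -128$
$\frac{1}{u{\left(-131 \right)} + m{\left(-278,-246 \right)}} = \frac{1}{-128 + \left(-246 + 2 \left(-278\right)\right)} = \frac{1}{-128 - 802} = \frac{1}{-930} = - \frac{1}{930}$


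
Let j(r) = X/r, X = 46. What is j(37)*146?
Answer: 6716/37 ≈ 181.51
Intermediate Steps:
j(r) = 46/r
j(37)*146 = (46/37)*146 = 6716/37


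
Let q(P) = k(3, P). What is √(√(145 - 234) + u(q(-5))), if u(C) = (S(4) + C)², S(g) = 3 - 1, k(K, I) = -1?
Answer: √(1 + I*√89) ≈ 2.2899 + 2.06*I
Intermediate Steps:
q(P) = -1
S(g) = 2
u(C) = (2 + C)²
√(√(145 - 234) + u(q(-5))) = √(√(145 - 234) + (2 - 1)²) = √(√(-89) + 1²) = √(I*√89 + 1) = √(1 + I*√89)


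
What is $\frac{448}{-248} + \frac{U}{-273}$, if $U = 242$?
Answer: $- \frac{22790}{8463} \approx -2.6929$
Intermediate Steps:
$\frac{448}{-248} + \frac{U}{-273} = \frac{448}{-248} + \frac{242}{-273} = 448 \left(- \frac{1}{248}\right) + 242 \left(- \frac{1}{273}\right) = - \frac{56}{31} - \frac{242}{273} = - \frac{22790}{8463}$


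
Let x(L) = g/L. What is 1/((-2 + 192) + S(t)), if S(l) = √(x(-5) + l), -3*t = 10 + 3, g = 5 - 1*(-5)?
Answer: 30/5701 - I*√57/108319 ≈ 0.0052622 - 6.97e-5*I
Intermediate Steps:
g = 10 (g = 5 + 5 = 10)
x(L) = 10/L
t = -13/3 (t = -(10 + 3)/3 = -⅓*13 = -13/3 ≈ -4.3333)
S(l) = √(-2 + l) (S(l) = √(10/(-5) + l) = √(10*(-⅕) + l) = √(-2 + l))
1/((-2 + 192) + S(t)) = 1/((-2 + 192) + √(-2 - 13/3)) = 1/(190 + √(-19/3)) = 1/(190 + I*√57/3)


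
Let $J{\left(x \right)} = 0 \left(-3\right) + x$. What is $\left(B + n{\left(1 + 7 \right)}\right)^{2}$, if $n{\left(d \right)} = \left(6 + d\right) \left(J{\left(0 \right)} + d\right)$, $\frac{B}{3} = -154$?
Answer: $122500$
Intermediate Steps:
$B = -462$ ($B = 3 \left(-154\right) = -462$)
$J{\left(x \right)} = x$ ($J{\left(x \right)} = 0 + x = x$)
$n{\left(d \right)} = d \left(6 + d\right)$ ($n{\left(d \right)} = \left(6 + d\right) \left(0 + d\right) = \left(6 + d\right) d = d \left(6 + d\right)$)
$\left(B + n{\left(1 + 7 \right)}\right)^{2} = \left(-462 + \left(1 + 7\right) \left(6 + \left(1 + 7\right)\right)\right)^{2} = \left(-462 + 8 \left(6 + 8\right)\right)^{2} = \left(-462 + 8 \cdot 14\right)^{2} = \left(-462 + 112\right)^{2} = \left(-350\right)^{2} = 122500$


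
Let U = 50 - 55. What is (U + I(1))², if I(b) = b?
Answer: 16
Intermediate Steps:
U = -5
(U + I(1))² = (-5 + 1)² = (-4)² = 16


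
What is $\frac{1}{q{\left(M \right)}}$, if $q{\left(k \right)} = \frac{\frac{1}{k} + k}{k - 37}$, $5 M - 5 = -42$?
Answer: $\frac{4107}{697} \approx 5.8924$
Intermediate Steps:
$M = - \frac{37}{5}$ ($M = 1 + \frac{1}{5} \left(-42\right) = 1 - \frac{42}{5} = - \frac{37}{5} \approx -7.4$)
$q{\left(k \right)} = \frac{k + \frac{1}{k}}{-37 + k}$
$\frac{1}{q{\left(M \right)}} = \frac{1}{\frac{1}{- \frac{37}{5}} \frac{1}{-37 - \frac{37}{5}} \left(1 + \left(- \frac{37}{5}\right)^{2}\right)} = \frac{1}{\left(- \frac{5}{37}\right) \frac{1}{- \frac{222}{5}} \left(1 + \frac{1369}{25}\right)} = \frac{1}{\left(- \frac{5}{37}\right) \left(- \frac{5}{222}\right) \frac{1394}{25}} = \frac{1}{\frac{697}{4107}} = \frac{4107}{697}$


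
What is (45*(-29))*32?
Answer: -41760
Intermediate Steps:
(45*(-29))*32 = -1305*32 = -41760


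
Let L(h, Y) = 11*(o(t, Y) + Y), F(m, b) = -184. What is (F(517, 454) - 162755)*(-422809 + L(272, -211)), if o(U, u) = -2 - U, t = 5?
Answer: 69282803373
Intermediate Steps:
L(h, Y) = -77 + 11*Y (L(h, Y) = 11*((-2 - 1*5) + Y) = 11*((-2 - 5) + Y) = 11*(-7 + Y) = -77 + 11*Y)
(F(517, 454) - 162755)*(-422809 + L(272, -211)) = (-184 - 162755)*(-422809 + (-77 + 11*(-211))) = -162939*(-422809 + (-77 - 2321)) = -162939*(-422809 - 2398) = -162939*(-425207) = 69282803373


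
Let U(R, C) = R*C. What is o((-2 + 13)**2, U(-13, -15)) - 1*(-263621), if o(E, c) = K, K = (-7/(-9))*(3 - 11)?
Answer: 2372533/9 ≈ 2.6362e+5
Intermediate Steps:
U(R, C) = C*R
K = -56/9 (K = -7*(-1/9)*(-8) = (7/9)*(-8) = -56/9 ≈ -6.2222)
o(E, c) = -56/9
o((-2 + 13)**2, U(-13, -15)) - 1*(-263621) = -56/9 - 1*(-263621) = -56/9 + 263621 = 2372533/9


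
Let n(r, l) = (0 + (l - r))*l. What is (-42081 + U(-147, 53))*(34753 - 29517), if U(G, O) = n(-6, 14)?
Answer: -218870036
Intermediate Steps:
n(r, l) = l*(l - r) (n(r, l) = (l - r)*l = l*(l - r))
U(G, O) = 280 (U(G, O) = 14*(14 - 1*(-6)) = 14*(14 + 6) = 14*20 = 280)
(-42081 + U(-147, 53))*(34753 - 29517) = (-42081 + 280)*(34753 - 29517) = -41801*5236 = -218870036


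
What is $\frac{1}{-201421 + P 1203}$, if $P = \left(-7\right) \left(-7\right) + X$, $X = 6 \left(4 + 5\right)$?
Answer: $- \frac{1}{77512} \approx -1.2901 \cdot 10^{-5}$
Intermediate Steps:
$X = 54$ ($X = 6 \cdot 9 = 54$)
$P = 103$ ($P = \left(-7\right) \left(-7\right) + 54 = 49 + 54 = 103$)
$\frac{1}{-201421 + P 1203} = \frac{1}{-201421 + 103 \cdot 1203} = \frac{1}{-201421 + 123909} = \frac{1}{-77512} = - \frac{1}{77512}$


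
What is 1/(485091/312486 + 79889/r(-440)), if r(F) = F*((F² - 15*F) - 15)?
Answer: 4587367393400/7117088368891 ≈ 0.64456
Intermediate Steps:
r(F) = F*(-15 + F² - 15*F)
1/(485091/312486 + 79889/r(-440)) = 1/(485091/312486 + 79889/((-440*(-15 + (-440)² - 15*(-440))))) = 1/(485091*(1/312486) + 79889/((-440*(-15 + 193600 + 6600)))) = 1/(161697/104162 + 79889/((-440*200185))) = 1/(161697/104162 + 79889/(-88081400)) = 1/(161697/104162 + 79889*(-1/88081400)) = 1/(161697/104162 - 79889/88081400) = 1/(7117088368891/4587367393400) = 4587367393400/7117088368891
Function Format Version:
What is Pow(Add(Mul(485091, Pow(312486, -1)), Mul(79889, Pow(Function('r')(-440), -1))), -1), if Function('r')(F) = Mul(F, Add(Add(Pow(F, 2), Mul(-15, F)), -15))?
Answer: Rational(4587367393400, 7117088368891) ≈ 0.64456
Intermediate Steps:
Function('r')(F) = Mul(F, Add(-15, Pow(F, 2), Mul(-15, F)))
Pow(Add(Mul(485091, Pow(312486, -1)), Mul(79889, Pow(Function('r')(-440), -1))), -1) = Pow(Add(Mul(485091, Pow(312486, -1)), Mul(79889, Pow(Mul(-440, Add(-15, Pow(-440, 2), Mul(-15, -440))), -1))), -1) = Pow(Add(Mul(485091, Rational(1, 312486)), Mul(79889, Pow(Mul(-440, Add(-15, 193600, 6600)), -1))), -1) = Pow(Add(Rational(161697, 104162), Mul(79889, Pow(Mul(-440, 200185), -1))), -1) = Pow(Add(Rational(161697, 104162), Mul(79889, Pow(-88081400, -1))), -1) = Pow(Add(Rational(161697, 104162), Mul(79889, Rational(-1, 88081400))), -1) = Pow(Add(Rational(161697, 104162), Rational(-79889, 88081400)), -1) = Pow(Rational(7117088368891, 4587367393400), -1) = Rational(4587367393400, 7117088368891)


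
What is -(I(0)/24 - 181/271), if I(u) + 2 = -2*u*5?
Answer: 2443/3252 ≈ 0.75123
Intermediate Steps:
I(u) = -2 - 10*u (I(u) = -2 - 2*u*5 = -2 - 10*u)
-(I(0)/24 - 181/271) = -((-2 - 10*0)/24 - 181/271) = -((-2 + 0)*(1/24) - 181*1/271) = -(-2*1/24 - 181/271) = -(-1/12 - 181/271) = -1*(-2443/3252) = 2443/3252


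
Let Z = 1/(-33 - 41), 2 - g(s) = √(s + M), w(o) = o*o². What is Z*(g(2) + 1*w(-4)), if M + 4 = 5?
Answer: 31/37 + √3/74 ≈ 0.86124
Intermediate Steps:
M = 1 (M = -4 + 5 = 1)
w(o) = o³
g(s) = 2 - √(1 + s) (g(s) = 2 - √(s + 1) = 2 - √(1 + s))
Z = -1/74 (Z = 1/(-74) = -1/74 ≈ -0.013514)
Z*(g(2) + 1*w(-4)) = -((2 - √(1 + 2)) + 1*(-4)³)/74 = -((2 - √3) + 1*(-64))/74 = -((2 - √3) - 64)/74 = -(-62 - √3)/74 = 31/37 + √3/74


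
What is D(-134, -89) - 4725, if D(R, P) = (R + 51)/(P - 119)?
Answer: -982717/208 ≈ -4724.6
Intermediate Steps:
D(R, P) = (51 + R)/(-119 + P)
D(-134, -89) - 4725 = (51 - 134)/(-119 - 89) - 4725 = -83/(-208) - 4725 = -1/208*(-83) - 4725 = 83/208 - 4725 = -982717/208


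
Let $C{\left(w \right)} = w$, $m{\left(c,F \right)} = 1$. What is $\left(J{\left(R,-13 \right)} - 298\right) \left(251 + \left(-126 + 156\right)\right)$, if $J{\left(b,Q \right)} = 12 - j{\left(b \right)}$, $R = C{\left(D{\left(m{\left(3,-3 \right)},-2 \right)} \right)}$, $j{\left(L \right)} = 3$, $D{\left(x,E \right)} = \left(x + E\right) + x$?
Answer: $-81209$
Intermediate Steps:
$D{\left(x,E \right)} = E + 2 x$ ($D{\left(x,E \right)} = \left(E + x\right) + x = E + 2 x$)
$R = 0$ ($R = -2 + 2 \cdot 1 = -2 + 2 = 0$)
$J{\left(b,Q \right)} = 9$ ($J{\left(b,Q \right)} = 12 - 3 = 9$)
$\left(J{\left(R,-13 \right)} - 298\right) \left(251 + \left(-126 + 156\right)\right) = \left(9 - 298\right) \left(251 + \left(-126 + 156\right)\right) = - 289 \left(251 + 30\right) = \left(-289\right) 281 = -81209$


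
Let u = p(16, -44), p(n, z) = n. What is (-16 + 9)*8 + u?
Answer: -40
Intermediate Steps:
u = 16
(-16 + 9)*8 + u = (-16 + 9)*8 + 16 = -7*8 + 16 = -56 + 16 = -40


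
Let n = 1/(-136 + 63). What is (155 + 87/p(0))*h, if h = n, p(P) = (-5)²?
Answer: -3962/1825 ≈ -2.1710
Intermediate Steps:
p(P) = 25
n = -1/73 (n = 1/(-73) = -1/73 ≈ -0.013699)
h = -1/73 ≈ -0.013699
(155 + 87/p(0))*h = (155 + 87/25)*(-1/73) = (3962/25)*(-1/73) = -3962/1825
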